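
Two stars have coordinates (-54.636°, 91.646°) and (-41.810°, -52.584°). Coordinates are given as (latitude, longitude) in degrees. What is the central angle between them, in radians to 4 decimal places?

1.3759 rad

Let φ₁ = -0.9536 rad, φ₂ = -0.7297 rad, and Δλ = -2.5173 rad.
cos c = sin φ₁ sin φ₂ + cos φ₁ cos φ₂ cos Δλ = (-0.8155)(-0.6667) + (0.5788)(0.7454)(-0.8114) = 0.19364,
so c = arccos(0.19364) = 1.37593 rad.
So the angular separation is 1.3759 rad.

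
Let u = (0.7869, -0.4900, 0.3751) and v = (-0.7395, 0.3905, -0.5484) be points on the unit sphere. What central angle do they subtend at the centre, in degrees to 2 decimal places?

168.21°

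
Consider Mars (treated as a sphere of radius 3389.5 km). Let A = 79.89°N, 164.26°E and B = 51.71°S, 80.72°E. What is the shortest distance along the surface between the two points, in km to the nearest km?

In radians: φ₁ = 1.3943, φ₂ = -0.9025, Δλ = -83.540° = -1.4580 rad.
Haversine: a = sin²(Δφ/2) + cos φ₁ cos φ₂ sin²(Δλ/2) = 0.8320 + (0.1755)(0.6196)(0.4437) = 0.88023.
Central angle c = 2·arcsin(√a) = 2.43482 rad.
Distance = R·c = 3389.5 × 2.4348 ≈ 8253 km.

8253 km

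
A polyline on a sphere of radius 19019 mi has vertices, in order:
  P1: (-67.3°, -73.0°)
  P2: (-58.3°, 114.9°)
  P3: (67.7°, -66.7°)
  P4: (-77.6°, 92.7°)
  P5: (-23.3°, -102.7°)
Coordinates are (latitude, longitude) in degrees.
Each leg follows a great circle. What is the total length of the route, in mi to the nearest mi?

Leg P1→P2: central angle 0.9471 rad, distance 18012.7 mi.
Leg P2→P3: central angle 2.9771 rad, distance 56620.6 mi.
Leg P3→P4: central angle 2.9408 rad, distance 55930.2 mi.
Leg P4→P5: central angle 1.3733 rad, distance 26119.5 mi.
Total: 18012.7 + 56620.6 + 55930.2 + 26119.5 ≈ 156683 mi.

156683 mi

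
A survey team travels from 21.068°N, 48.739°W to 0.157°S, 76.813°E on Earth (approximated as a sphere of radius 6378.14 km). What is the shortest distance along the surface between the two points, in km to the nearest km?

In radians: φ₁ = 0.3677, φ₂ = -0.0027, Δλ = 125.552° = 2.1913 rad.
cos c = sin φ₁ sin φ₂ + cos φ₁ cos φ₂ cos Δλ = (0.3595)(-0.0027) + (0.9332)(1.0000)(-0.5814) = -0.54356,
so c = arccos(-0.54356) = 2.14547 rad.
Distance = R·c = 6378.14 × 2.1455 ≈ 13684 km.

13684 km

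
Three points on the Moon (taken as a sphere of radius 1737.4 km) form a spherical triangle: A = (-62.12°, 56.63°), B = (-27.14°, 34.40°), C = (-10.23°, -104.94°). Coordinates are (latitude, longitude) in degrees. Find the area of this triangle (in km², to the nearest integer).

Side lengths (central angles): a = 2.1936, b = 1.8542, c = 0.6626 rad; semiperimeter s = 2.3552.
By l'Huilier's theorem, tan(E/4) = √[tan(s/2) tan((s−a)/2) tan((s−b)/2) tan((s−c)/2)], giving spherical excess E = 0.9329 rad.
Area = E·R² = 0.9329 × (1737.4)² ≈ 2815877 km².

2815877 km²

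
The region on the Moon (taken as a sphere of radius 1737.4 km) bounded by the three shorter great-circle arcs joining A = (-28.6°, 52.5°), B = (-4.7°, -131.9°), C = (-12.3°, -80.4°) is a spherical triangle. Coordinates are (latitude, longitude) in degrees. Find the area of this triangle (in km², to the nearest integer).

5730429 km²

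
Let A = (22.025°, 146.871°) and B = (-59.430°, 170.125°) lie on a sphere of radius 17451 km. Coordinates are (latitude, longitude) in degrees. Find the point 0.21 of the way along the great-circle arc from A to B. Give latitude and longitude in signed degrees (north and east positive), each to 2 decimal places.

4.79°, 150.38°

The central angle between A and B is δ = 1.4603 rad.
With f = 0.21, the slerp weights are sin((1−f)δ)/sin δ = 0.9199 and sin(fδ)/sin δ = 0.3037.
Weighted sum of the unit vectors: (0.9199)·(-0.7763,0.5066,0.3750) + (0.3037)·(-0.5011,0.0872,-0.8610) = (-0.8663, 0.4925, 0.0834).
Converting back: φ = atan2(z, √(x²+y²)) = 4.79°, λ = atan2(y, x) = 150.38°.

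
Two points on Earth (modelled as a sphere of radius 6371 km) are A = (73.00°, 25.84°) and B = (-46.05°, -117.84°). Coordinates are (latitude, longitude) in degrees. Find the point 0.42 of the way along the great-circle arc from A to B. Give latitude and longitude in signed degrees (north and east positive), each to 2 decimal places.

37.18°, -93.37°

Central angle δ = 2.5906 rad. Interpolating on the sphere with fraction f = 0.42:
P = [sin((1−f)δ)·A + sin(fδ)·B] / sin δ = 1.9055·A + 1.6917·B in Cartesian coordinates,
giving P = (-0.0469, -0.7954, 0.6043), i.e. latitude 37.18°, longitude -93.37°.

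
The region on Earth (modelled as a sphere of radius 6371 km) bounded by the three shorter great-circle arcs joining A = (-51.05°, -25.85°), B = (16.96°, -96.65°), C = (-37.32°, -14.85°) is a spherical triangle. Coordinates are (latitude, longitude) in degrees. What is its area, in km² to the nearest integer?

11633563 km²

Side lengths (central angles): a = 1.6392, b = 0.2757, c = 1.5999 rad; semiperimeter s = 1.7574.
By l'Huilier's theorem, tan(E/4) = √[tan(s/2) tan((s−a)/2) tan((s−b)/2) tan((s−c)/2)], giving spherical excess E = 0.2866 rad.
Area = E·R² = 0.2866 × (6371)² ≈ 11633563 km².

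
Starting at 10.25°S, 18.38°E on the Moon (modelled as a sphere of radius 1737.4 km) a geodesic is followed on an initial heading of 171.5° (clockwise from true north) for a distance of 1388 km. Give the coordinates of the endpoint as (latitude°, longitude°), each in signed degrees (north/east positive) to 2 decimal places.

Angular distance δ = d/R = 1388/1737.4 = 0.79889 rad; initial bearing θ = 2.9932 rad.
sin φ₂ = sin φ₁ cos δ + cos φ₁ sin δ cos θ = (-0.1779)(0.6975) + (0.9840)(0.7166)(-0.9890) = -0.8215, so φ₂ = -55.24°.
Δλ = atan2(sin θ sin δ cos φ₁, cos δ − sin φ₁ sin φ₂) = atan2(0.1042, 0.5513) = 10.706°.
λ₂ = 18.380° + 10.706° = 29.09°.

-55.24°, 29.09°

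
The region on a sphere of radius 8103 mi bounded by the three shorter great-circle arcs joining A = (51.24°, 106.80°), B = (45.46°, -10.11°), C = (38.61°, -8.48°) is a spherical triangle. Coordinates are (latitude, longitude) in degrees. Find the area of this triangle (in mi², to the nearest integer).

4152253 mi²

Side lengths (central angles): a = 0.1214, b = 1.2894, c = 1.2057 rad; semiperimeter s = 1.3083.
By l'Huilier's theorem, tan(E/4) = √[tan(s/2) tan((s−a)/2) tan((s−b)/2) tan((s−c)/2)], giving spherical excess E = 0.0632 rad.
Area = E·R² = 0.0632 × (8103)² ≈ 4152253 mi².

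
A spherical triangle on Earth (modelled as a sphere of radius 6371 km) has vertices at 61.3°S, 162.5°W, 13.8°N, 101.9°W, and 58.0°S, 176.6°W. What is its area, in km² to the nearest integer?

Side lengths (central angles): a = 1.6373, b = 0.1367, c = 1.5511 rad; semiperimeter s = 1.6625.
By l'Huilier's theorem, tan(E/4) = √[tan(s/2) tan((s−a)/2) tan((s−b)/2) tan((s−c)/2)], giving spherical excess E = 0.1086 rad.
Area = E·R² = 0.1086 × (6371)² ≈ 4406740 km².

4406740 km²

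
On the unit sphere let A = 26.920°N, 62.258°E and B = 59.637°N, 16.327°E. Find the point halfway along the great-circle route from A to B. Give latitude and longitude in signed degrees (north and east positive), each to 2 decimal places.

45.45°, 45.97°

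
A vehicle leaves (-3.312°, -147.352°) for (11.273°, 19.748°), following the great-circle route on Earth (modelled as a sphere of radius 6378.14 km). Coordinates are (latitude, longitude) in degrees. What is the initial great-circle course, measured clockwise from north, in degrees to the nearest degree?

57°

Δλ = 167.100° = 2.9164 rad.
y = sin Δλ · cos φ₂ = (0.2233)(0.9807) = 0.2189
x = cos φ₁ sin φ₂ − sin φ₁ cos φ₂ cos Δλ = (0.9983)(0.1955) − (-0.0578)(0.9807)(-0.9748) = 0.1399
θ = atan2(y, x) = 57.42°, so the bearing is 57°.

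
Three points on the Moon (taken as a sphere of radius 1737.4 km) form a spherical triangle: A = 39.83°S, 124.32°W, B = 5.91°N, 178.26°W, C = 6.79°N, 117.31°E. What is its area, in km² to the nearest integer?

2346324 km²

Side lengths (central angles): a = 1.1169, b = 2.0242, c = 1.1770 rad; semiperimeter s = 2.1591.
By l'Huilier's theorem, tan(E/4) = √[tan(s/2) tan((s−a)/2) tan((s−b)/2) tan((s−c)/2)], giving spherical excess E = 0.7773 rad.
Area = E·R² = 0.7773 × (1737.4)² ≈ 2346324 km².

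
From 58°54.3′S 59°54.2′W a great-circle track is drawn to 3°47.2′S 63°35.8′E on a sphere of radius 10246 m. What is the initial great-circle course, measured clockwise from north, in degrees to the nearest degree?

Δλ = 123.500° = 2.1555 rad.
y = sin Δλ · cos φ₂ = (0.8339)(0.9978) = 0.8321
x = cos φ₁ sin φ₂ − sin φ₁ cos φ₂ cos Δλ = (0.5165)(-0.0660) − (-0.8563)(0.9978)(-0.5519) = -0.5057
θ = atan2(y, x) = 121.29°, so the bearing is 121°.

121°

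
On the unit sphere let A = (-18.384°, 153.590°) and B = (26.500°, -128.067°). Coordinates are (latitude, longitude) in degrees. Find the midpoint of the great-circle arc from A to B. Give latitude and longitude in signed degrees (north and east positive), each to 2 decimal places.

5.23°, -168.61°

The central angle between A and B is δ = 1.5399 rad.
With f = 0.5, the slerp weights are sin((1−f)δ)/sin δ = 0.6964 and sin(fδ)/sin δ = 0.6964.
Weighted sum of the unit vectors: (0.6964)·(-0.8499,0.4221,-0.3154) + (0.6964)·(-0.5518,-0.7046,0.4462) = (-0.9762, -0.1967, 0.0911).
Converting back: φ = atan2(z, √(x²+y²)) = 5.23°, λ = atan2(y, x) = -168.61°.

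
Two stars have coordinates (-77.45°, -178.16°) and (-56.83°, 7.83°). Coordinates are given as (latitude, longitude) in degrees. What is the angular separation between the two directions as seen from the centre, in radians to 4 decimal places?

0.7971 rad

Let φ₁ = -1.3518 rad, φ₂ = -0.9919 rad, and Δλ = -3.0370 rad.
Haversine: a = sin²(Δφ/2) + cos φ₁ cos φ₂ sin²(Δλ/2) = 0.0320 + (0.2173)(0.5471)(0.9973) = 0.15059.
Central angle c = 2·arcsin(√a) = 0.79706 rad.
So the angular separation is 0.7971 rad.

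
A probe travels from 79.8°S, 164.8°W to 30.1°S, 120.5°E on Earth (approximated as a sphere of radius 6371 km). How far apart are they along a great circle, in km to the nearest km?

Let φ₁ = -1.3928 rad, φ₂ = -0.5253 rad, and Δλ = -1.3038 rad.
Haversine: a = sin²(Δφ/2) + cos φ₁ cos φ₂ sin²(Δλ/2) = 0.1766 + (0.1771)(0.8652)(0.3681) = 0.23299.
Central angle c = 2·arcsin(√a) = 1.00746 rad.
Distance = R·c = 6371 × 1.0075 ≈ 6419 km.

6419 km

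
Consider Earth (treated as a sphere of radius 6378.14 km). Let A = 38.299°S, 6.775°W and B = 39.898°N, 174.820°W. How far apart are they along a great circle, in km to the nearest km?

Let φ₁ = -0.6684 rad, φ₂ = 0.6964 rad, and Δλ = -2.9329 rad.
cos c = sin φ₁ sin φ₂ + cos φ₁ cos φ₂ cos Δλ = (-0.6198)(0.6414) + (0.7848)(0.7672)(-0.9783) = -0.98655,
so c = arccos(-0.98655) = 2.97741 rad.
Distance = R·c = 6378.14 × 2.9774 ≈ 18990 km.

18990 km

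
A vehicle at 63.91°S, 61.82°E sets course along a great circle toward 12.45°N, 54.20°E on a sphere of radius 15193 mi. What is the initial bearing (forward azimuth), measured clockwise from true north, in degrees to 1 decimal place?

352.4°

Δλ = -7.620° = -0.1330 rad.
y = sin Δλ · cos φ₂ = (-0.1326)(0.9765) = -0.1295
x = cos φ₁ sin φ₂ − sin φ₁ cos φ₂ cos Δλ = (0.4398)(0.2156) − (-0.8981)(0.9765)(0.9912) = 0.9641
θ = atan2(y, x) = -7.65°; adding 360° gives 352.4°.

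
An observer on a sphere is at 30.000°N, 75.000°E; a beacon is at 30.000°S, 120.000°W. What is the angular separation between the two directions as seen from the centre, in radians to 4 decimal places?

In radians: φ₁ = 0.5236, φ₂ = -0.5236, Δλ = 165.000° = 2.8798 rad.
Haversine: a = sin²(Δφ/2) + cos φ₁ cos φ₂ sin²(Δλ/2) = 0.2500 + (0.8660)(0.8660)(0.9830) = 0.98722.
Central angle c = 2·arcsin(√a) = 2.91503 rad.
So the angular separation is 2.9150 rad.

2.9150 rad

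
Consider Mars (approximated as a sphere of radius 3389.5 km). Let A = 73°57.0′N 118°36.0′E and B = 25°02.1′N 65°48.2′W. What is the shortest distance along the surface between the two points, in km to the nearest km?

4790 km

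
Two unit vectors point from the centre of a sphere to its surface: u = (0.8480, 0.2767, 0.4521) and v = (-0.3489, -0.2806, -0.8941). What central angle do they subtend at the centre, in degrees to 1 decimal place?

u·v = -0.7777; |u| = 1.0000, |v| = 0.9999.
cos θ = (u·v)/(|u||v|) = -0.7778, so θ = 141.1°.

141.1°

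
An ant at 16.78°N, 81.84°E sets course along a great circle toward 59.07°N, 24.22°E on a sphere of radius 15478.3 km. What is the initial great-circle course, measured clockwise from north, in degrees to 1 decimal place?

With φ₁ = 0.2929, φ₂ = 1.0310, Δλ = -1.0057 rad, the forward-azimuth formula gives
θ = atan2( sin Δλ cos φ₂ , cos φ₁ sin φ₂ − sin φ₁ cos φ₂ cos Δλ ) = atan2(-0.4341, 0.7418) = -30.33°.
Adding 360° brings this into [0°, 360°): 329.7°.

329.7°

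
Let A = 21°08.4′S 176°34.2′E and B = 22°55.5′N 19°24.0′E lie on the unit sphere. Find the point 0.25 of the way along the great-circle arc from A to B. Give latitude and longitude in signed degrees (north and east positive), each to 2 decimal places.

-10.57°, 136.66°

Central angle δ = 2.7713 rad. Interpolating on the sphere with fraction f = 0.25:
P = [sin((1−f)δ)·A + sin(fδ)·B] / sin δ = 2.4147·A + 1.7649·B in Cartesian coordinates,
giving P = (-0.7150, 0.6747, -0.1834), i.e. latitude -10.57°, longitude 136.66°.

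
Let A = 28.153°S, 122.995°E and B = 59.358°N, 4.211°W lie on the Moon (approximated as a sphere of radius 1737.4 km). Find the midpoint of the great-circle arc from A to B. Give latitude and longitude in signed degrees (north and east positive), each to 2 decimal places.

28.94°, 87.70°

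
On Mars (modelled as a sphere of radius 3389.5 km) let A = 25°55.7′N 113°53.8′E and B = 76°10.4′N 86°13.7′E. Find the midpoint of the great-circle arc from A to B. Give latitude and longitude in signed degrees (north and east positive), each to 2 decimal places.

51.59°, 108.19°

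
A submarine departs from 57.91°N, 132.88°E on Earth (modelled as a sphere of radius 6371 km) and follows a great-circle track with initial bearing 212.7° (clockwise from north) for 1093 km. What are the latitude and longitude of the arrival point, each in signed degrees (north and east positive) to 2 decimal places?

Angular distance δ = d/R = 1093/6371 = 0.17156 rad; initial bearing θ = 3.7123 rad.
sin φ₂ = sin φ₁ cos δ + cos φ₁ sin δ cos θ = (0.8472)(0.9853) + (0.5313)(0.1707)(-0.8415) = 0.7585, so φ₂ = 49.33°.
Δλ = atan2(sin θ sin δ cos φ₁, cos δ − sin φ₁ sin φ₂) = atan2(-0.0490, 0.3427) = -8.136°.
λ₂ = 132.880° − 8.136° = 124.74°.

49.33°, 124.74°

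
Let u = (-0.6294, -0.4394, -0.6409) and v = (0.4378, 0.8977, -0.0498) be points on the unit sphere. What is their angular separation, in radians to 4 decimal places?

2.2628 rad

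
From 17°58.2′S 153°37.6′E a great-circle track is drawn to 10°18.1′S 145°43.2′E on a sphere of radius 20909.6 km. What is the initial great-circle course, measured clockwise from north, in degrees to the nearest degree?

314°

With φ₁ = -0.3136, φ₂ = -0.1798, Δλ = -0.1380 rad, the forward-azimuth formula gives
θ = atan2( sin Δλ cos φ₂ , cos φ₁ sin φ₂ − sin φ₁ cos φ₂ cos Δλ ) = atan2(-0.1353, 0.1306) = -46.03°.
Adding 360° brings this into [0°, 360°): 314°.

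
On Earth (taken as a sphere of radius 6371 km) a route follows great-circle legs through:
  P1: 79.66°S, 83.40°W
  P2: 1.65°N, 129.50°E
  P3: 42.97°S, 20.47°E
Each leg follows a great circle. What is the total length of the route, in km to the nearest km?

22825 km

Leg P1→P2: central angle 1.7507 rad, distance 11153.9 km.
Leg P2→P3: central angle 1.8319 rad, distance 11670.8 km.
Total: 11153.9 + 11670.8 ≈ 22825 km.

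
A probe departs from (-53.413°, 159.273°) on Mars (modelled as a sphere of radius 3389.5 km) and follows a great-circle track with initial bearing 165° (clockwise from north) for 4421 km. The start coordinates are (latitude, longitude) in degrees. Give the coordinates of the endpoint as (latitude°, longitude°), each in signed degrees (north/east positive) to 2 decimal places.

Angular distance δ = d/R = 4421/3389.5 = 1.30432 rad; initial bearing θ = 2.8798 rad.
sin φ₂ = sin φ₁ cos δ + cos φ₁ sin δ cos θ = (-0.8030)(0.2633) + (0.5960)(0.9647)(-0.9659) = -0.7669, so φ₂ = -50.07°.
Δλ = atan2(sin θ sin δ cos φ₁, cos δ − sin φ₁ sin φ₂) = atan2(0.1488, -0.3524) = 157.106°.
λ₂ = 159.273° + 157.106° = 316.38° → -43.62° after wrapping to (−180°, 180°].

-50.07°, -43.62°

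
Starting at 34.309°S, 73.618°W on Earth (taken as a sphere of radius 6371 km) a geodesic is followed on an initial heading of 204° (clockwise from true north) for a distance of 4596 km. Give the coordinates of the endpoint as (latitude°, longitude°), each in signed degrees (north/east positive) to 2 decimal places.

-67.16°, -117.41°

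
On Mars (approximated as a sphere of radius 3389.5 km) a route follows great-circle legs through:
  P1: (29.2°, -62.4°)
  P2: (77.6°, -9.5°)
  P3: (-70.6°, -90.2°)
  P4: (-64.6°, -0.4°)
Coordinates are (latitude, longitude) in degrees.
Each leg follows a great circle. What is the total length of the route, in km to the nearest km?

Leg P1→P2: central angle 0.9403 rad, distance 3187.1 km.
Leg P2→P3: central angle 2.7133 rad, distance 9196.9 km.
Leg P3→P4: central angle 0.5500 rad, distance 1864.1 km.
Total: 3187.1 + 9196.9 + 1864.1 ≈ 14248 km.

14248 km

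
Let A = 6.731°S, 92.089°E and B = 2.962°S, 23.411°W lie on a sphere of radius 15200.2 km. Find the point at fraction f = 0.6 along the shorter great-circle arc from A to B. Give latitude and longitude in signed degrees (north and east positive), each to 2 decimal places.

-8.40°, 22.48°

The central angle between A and B is δ = 2.0053 rad.
With f = 0.6, the slerp weights are sin((1−f)δ)/sin δ = 0.7924 and sin(fδ)/sin δ = 1.0287.
Weighted sum of the unit vectors: (0.7924)·(-0.0362,0.9924,-0.1172) + (1.0287)·(0.9165,-0.3968,-0.0517) = (0.9141, 0.3783, -0.1460).
Converting back: φ = atan2(z, √(x²+y²)) = -8.40°, λ = atan2(y, x) = 22.48°.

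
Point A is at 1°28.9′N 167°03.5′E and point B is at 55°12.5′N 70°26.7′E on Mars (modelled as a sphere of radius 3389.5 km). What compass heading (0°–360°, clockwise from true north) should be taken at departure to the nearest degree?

325°

Δλ = -96.613° = -1.6862 rad.
y = sin Δλ · cos φ₂ = (-0.9933)(0.5706) = -0.5668
x = cos φ₁ sin φ₂ − sin φ₁ cos φ₂ cos Δλ = (0.9997)(0.8212) − (0.0259)(0.5706)(-0.1152) = 0.8227
θ = atan2(y, x) = -34.57°; adding 360° gives 325°.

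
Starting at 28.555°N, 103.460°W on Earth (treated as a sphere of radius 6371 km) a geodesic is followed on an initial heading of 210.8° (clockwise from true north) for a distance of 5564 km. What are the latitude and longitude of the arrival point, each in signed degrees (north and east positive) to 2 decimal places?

-15.74°, -127.52°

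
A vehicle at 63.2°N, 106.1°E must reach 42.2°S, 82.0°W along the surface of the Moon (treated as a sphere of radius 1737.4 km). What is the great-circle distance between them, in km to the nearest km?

4805 km

In radians: φ₁ = 1.1030, φ₂ = -0.7365, Δλ = 171.900° = 3.0002 rad.
cos c = sin φ₁ sin φ₂ + cos φ₁ cos φ₂ cos Δλ = (0.8926)(-0.6717) + (0.4509)(0.7408)(-0.9900) = -0.93025,
so c = arccos(-0.93025) = 2.76589 rad.
Distance = R·c = 1737.4 × 2.7659 ≈ 4805 km.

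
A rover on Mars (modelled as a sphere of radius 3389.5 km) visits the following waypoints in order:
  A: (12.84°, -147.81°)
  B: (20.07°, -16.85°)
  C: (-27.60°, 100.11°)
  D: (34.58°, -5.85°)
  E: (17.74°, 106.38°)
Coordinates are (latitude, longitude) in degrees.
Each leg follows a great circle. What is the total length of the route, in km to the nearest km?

Leg A→B: central angle 2.1224 rad, distance 7193.9 km.
Leg B→C: central angle 2.1369 rad, distance 7243.1 km.
Leg C→D: central angle 2.0528 rad, distance 6958.0 km.
Leg D→E: central angle 1.6949 rad, distance 5744.7 km.
Total: 7193.9 + 7243.1 + 6958.0 + 5744.7 ≈ 27140 km.

27140 km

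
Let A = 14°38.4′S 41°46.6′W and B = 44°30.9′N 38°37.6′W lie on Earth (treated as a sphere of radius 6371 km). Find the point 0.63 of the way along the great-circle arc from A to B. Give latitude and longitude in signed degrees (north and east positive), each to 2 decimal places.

The central angle between A and B is δ = 1.0337 rad.
With f = 0.63, the slerp weights are sin((1−f)δ)/sin δ = 0.4344 and sin(fδ)/sin δ = 0.7055.
Weighted sum of the unit vectors: (0.4344)·(0.7215,-0.6446,-0.2527) + (0.7055)·(0.5571,-0.4451,0.7011) = (0.7064, -0.5940, 0.3848).
Converting back: φ = atan2(z, √(x²+y²)) = 22.63°, λ = atan2(y, x) = -40.06°.

22.63°, -40.06°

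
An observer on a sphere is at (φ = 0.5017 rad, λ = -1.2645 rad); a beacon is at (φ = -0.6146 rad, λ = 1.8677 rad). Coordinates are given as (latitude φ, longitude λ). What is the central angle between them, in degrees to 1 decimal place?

With latitudes φ₁ = 28.745°, φ₂ = -35.214° and longitude difference Δλ = 179.462°:
cos c = sin φ₁ sin φ₂ + cos φ₁ cos φ₂ cos Δλ = (0.4809)(-0.5766) + (0.8768)(0.8170)(-1.0000) = -0.99360,
so c = arccos(-0.99360) = 3.02841 rad.
So the angular separation is 173.5°.

173.5°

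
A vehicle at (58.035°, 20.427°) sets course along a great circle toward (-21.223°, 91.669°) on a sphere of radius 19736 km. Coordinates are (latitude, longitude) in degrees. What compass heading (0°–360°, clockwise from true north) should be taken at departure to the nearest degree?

With φ₁ = 1.0129, φ₂ = -0.3704, Δλ = 1.2434 rad, the forward-azimuth formula gives
θ = atan2( sin Δλ cos φ₂ , cos φ₁ sin φ₂ − sin φ₁ cos φ₂ cos Δλ ) = atan2(0.8827, -0.4460) = 116.80°.
So the initial bearing is 117°.

117°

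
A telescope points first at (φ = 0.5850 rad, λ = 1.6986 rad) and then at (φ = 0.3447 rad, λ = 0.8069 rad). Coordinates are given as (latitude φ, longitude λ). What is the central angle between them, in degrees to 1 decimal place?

47.2°

With latitudes φ₁ = 33.518°, φ₂ = 19.750° and longitude difference Δλ = -51.091°:
cos c = sin φ₁ sin φ₂ + cos φ₁ cos φ₂ cos Δλ = (0.5522)(0.3379) + (0.8337)(0.9412)(0.6281) = 0.67944,
so c = arccos(0.67944) = 0.82380 rad.
So the angular separation is 47.2°.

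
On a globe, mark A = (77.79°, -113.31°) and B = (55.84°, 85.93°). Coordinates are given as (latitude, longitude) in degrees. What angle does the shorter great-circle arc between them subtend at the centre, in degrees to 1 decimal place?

Let φ₁ = 1.3577 rad, φ₂ = 0.9746 rad, and Δλ = -2.8058 rad.
cos c = sin φ₁ sin φ₂ + cos φ₁ cos φ₂ cos Δλ = (0.9774)(0.8275) + (0.2115)(0.5615)(-0.9441) = 0.69663,
so c = arccos(0.69663) = 0.80010 rad.
So the angular separation is 45.8°.

45.8°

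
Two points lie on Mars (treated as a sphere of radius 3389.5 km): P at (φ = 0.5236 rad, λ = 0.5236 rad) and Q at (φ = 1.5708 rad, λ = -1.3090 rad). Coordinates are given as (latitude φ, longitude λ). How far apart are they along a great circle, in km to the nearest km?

Let φ₁ = 0.5236 rad, φ₂ = 1.5708 rad, and Δλ = -1.8326 rad.
Haversine: a = sin²(Δφ/2) + cos φ₁ cos φ₂ sin²(Δλ/2) = 0.2500 + (0.8660)(-0.0000)(0.6294) = 0.25000.
Central angle c = 2·arcsin(√a) = 1.04720 rad.
Distance = R·c = 3389.5 × 1.0472 ≈ 3549 km.

3549 km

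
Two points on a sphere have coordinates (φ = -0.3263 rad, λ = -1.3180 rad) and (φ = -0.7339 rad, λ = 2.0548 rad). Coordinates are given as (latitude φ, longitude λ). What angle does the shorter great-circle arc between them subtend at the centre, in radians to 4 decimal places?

2.0601 rad

In radians: φ₁ = -0.3263, φ₂ = -0.7339, Δλ = -166.753° = -2.9104 rad.
cos c = sin φ₁ sin φ₂ + cos φ₁ cos φ₂ cos Δλ = (-0.3205)(-0.6698) + (0.9472)(0.7426)(-0.9734) = -0.46998,
so c = arccos(-0.46998) = 2.06007 rad.
So the angular separation is 2.0601 rad.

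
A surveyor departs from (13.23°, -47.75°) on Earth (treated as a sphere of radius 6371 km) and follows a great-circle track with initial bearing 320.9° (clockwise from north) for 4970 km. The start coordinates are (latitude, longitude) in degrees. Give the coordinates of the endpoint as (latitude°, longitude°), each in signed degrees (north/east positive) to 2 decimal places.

43.95°, -85.78°

Angular distance δ = d/R = 4970/6371 = 0.78010 rad; initial bearing θ = 5.6008 rad.
sin φ₂ = sin φ₁ cos δ + cos φ₁ sin δ cos θ = (0.2289)(0.7108) + (0.9735)(0.7033)(0.7760) = 0.6940, so φ₂ = 43.95°.
Δλ = atan2(sin θ sin δ cos φ₁, cos δ − sin φ₁ sin φ₂) = atan2(-0.4318, 0.5520) = -38.034°.
λ₂ = -47.750° − 38.034° = -85.78°.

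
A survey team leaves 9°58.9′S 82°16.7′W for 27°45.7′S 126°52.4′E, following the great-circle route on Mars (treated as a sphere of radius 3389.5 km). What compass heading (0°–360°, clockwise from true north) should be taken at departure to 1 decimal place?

Δλ = -150.848° = -2.6328 rad.
y = sin Δλ · cos φ₂ = (-0.4871)(0.8849) = -0.4311
x = cos φ₁ sin φ₂ − sin φ₁ cos φ₂ cos Δλ = (0.9849)(-0.4658) − (-0.1733)(0.8849)(-0.8733) = -0.5927
θ = atan2(y, x) = -143.97°; adding 360° gives 216.0°.

216.0°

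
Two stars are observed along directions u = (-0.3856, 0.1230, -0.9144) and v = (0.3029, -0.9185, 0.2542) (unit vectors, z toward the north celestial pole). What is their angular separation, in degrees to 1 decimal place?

u·v = -0.4622; |u| = 1.0000, |v| = 1.0000.
cos θ = (u·v)/(|u||v|) = -0.4622, so θ = 117.5°.

117.5°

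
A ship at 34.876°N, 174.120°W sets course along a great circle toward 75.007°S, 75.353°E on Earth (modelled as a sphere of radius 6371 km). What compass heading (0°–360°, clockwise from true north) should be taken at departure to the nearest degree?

Δλ = -110.527° = -1.9291 rad.
y = sin Δλ · cos φ₂ = (-0.9365)(0.2587) = -0.2423
x = cos φ₁ sin φ₂ − sin φ₁ cos φ₂ cos Δλ = (0.8204)(-0.9660) − (0.5718)(0.2587)(-0.3506) = -0.7406
θ = atan2(y, x) = -161.89°; adding 360° gives 198°.

198°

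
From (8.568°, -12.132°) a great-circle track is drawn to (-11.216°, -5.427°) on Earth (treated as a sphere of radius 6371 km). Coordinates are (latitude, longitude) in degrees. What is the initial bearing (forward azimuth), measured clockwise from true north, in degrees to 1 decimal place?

161.3°

With φ₁ = 0.1495, φ₂ = -0.1958, Δλ = 0.1170 rad, the forward-azimuth formula gives
θ = atan2( sin Δλ cos φ₂ , cos φ₁ sin φ₂ − sin φ₁ cos φ₂ cos Δλ ) = atan2(0.1145, -0.3375) = 161.25°.
So the initial bearing is 161.3°.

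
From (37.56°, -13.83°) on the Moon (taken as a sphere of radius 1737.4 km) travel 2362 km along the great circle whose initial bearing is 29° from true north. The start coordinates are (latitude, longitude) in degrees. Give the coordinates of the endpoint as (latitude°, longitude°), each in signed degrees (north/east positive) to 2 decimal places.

53.68°, 113.00°

Angular distance δ = d/R = 2362/1737.4 = 1.35950 rad; initial bearing θ = 0.5061 rad.
sin φ₂ = sin φ₁ cos δ + cos φ₁ sin δ cos θ = (0.6096)(0.2097) + (0.7927)(0.9778)(0.8746) = 0.8058, so φ₂ = 53.68°.
Δλ = atan2(sin θ sin δ cos φ₁, cos δ − sin φ₁ sin φ₂) = atan2(0.3758, -0.2815) = 126.834°.
λ₂ = -13.830° + 126.834° = 113.00°.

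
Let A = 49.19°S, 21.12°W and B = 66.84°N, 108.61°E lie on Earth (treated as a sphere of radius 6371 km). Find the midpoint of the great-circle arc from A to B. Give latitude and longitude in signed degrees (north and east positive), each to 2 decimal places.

17.90°, 15.83°

Central angle δ = 2.6064 rad. Interpolating on the sphere with fraction f = 0.5:
P = [sin((1−f)δ)·A + sin(fδ)·B] / sin δ = 1.8910·A + 1.8910·B in Cartesian coordinates,
giving P = (0.9155, 0.2595, 0.3073), i.e. latitude 17.90°, longitude 15.83°.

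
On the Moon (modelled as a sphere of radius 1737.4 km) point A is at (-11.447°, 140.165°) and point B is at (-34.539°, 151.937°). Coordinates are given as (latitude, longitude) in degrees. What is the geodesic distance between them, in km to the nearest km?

Let φ₁ = -0.1998 rad, φ₂ = -0.6028 rad, and Δλ = 0.2055 rad.
Haversine: a = sin²(Δφ/2) + cos φ₁ cos φ₂ sin²(Δλ/2) = 0.0401 + (0.9801)(0.8237)(0.0105) = 0.04855.
Central angle c = 2·arcsin(√a) = 0.44434 rad.
Distance = R·c = 1737.4 × 0.4443 ≈ 772 km.

772 km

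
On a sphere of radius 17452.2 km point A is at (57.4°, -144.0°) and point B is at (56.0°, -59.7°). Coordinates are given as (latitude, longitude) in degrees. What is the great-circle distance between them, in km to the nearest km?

Let φ₁ = 1.0018 rad, φ₂ = 0.9774 rad, and Δλ = 1.4713 rad.
cos c = sin φ₁ sin φ₂ + cos φ₁ cos φ₂ cos Δλ = (0.8425)(0.8290) + (0.5388)(0.5592)(0.0993) = 0.72835,
so c = arccos(0.72835) = 0.75489 rad.
Distance = R·c = 17452.2 × 0.7549 ≈ 13174 km.

13174 km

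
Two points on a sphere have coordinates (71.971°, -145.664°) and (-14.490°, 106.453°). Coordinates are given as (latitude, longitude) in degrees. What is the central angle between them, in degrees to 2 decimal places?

109.27°

Let φ₁ = 1.2561 rad, φ₂ = -0.2529 rad, and Δλ = -1.8829 rad.
Haversine: a = sin²(Δφ/2) + cos φ₁ cos φ₂ sin²(Δλ/2) = 0.4691 + (0.3095)(0.9682)(0.6535) = 0.66497.
Central angle c = 2·arcsin(√a) = 1.90704 rad.
So the angular separation is 109.27°.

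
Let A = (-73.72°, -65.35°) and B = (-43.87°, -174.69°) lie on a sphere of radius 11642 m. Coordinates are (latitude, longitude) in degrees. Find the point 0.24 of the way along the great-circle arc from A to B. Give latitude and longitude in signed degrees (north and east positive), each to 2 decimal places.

-75.67°, -114.71°

The central angle between A and B is δ = 0.9294 rad.
With f = 0.24, the slerp weights are sin((1−f)δ)/sin δ = 0.8100 and sin(fδ)/sin δ = 0.2761.
Weighted sum of the unit vectors: (0.8100)·(0.1169,-0.2548,-0.9599) + (0.2761)·(-0.7178,-0.0667,-0.6930) = (-0.1035, -0.2248, -0.9689).
Converting back: φ = atan2(z, √(x²+y²)) = -75.67°, λ = atan2(y, x) = -114.71°.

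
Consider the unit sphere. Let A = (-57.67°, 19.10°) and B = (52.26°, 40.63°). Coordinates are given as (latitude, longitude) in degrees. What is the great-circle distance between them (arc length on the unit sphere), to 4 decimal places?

With latitudes φ₁ = -57.670°, φ₂ = 52.260° and longitude difference Δλ = 21.530°:
cos c = sin φ₁ sin φ₂ + cos φ₁ cos φ₂ cos Δλ = (-0.8450)(0.7908) + (0.5348)(0.6121)(0.9302) = -0.36371,
so c = arccos(-0.36371) = 1.94305 rad.
On the unit sphere the arc length equals the central angle: 1.9430.

1.9430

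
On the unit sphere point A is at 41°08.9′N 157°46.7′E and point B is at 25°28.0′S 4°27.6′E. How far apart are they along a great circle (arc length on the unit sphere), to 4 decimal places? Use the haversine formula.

With latitudes φ₁ = 41.148°, φ₂ = -25.467° and longitude difference Δλ = -153.318°:
Haversine: a = sin²(Δφ/2) + cos φ₁ cos φ₂ sin²(Δλ/2) = 0.3015 + (0.7530)(0.9028)(0.9468) = 0.94519.
Central angle c = 2·arcsin(√a) = 2.66899 rad.
On the unit sphere the arc length equals the central angle: 2.6690.

2.6690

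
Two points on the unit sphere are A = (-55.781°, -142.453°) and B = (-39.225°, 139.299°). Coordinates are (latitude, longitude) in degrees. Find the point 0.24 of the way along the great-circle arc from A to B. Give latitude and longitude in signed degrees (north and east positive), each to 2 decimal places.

-57.34°, -165.16°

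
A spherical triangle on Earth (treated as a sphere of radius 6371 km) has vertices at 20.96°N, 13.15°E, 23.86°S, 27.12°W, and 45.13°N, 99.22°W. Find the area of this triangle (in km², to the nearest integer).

44059310 km²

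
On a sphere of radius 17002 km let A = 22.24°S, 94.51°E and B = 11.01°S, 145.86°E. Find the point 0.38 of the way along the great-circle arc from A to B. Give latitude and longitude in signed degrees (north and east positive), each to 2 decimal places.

Central angle δ = 0.8766 rad. Interpolating on the sphere with fraction f = 0.38:
P = [sin((1−f)δ)·A + sin(fδ)·B] / sin δ = 0.6729·A + 0.4254·B in Cartesian coordinates,
giving P = (-0.3946, 0.8552, -0.3359), i.e. latitude -19.63°, longitude 114.77°.

-19.63°, 114.77°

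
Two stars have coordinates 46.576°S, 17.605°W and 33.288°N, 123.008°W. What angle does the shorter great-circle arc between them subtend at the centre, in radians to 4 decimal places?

2.1546 rad

Let φ₁ = -0.8129 rad, φ₂ = 0.5810 rad, and Δλ = -1.8396 rad.
cos c = sin φ₁ sin φ₂ + cos φ₁ cos φ₂ cos Δλ = (-0.7263)(0.5488) + (0.6874)(0.8359)(-0.2656) = -0.55124,
so c = arccos(-0.55124) = 2.15465 rad.
So the angular separation is 2.1546 rad.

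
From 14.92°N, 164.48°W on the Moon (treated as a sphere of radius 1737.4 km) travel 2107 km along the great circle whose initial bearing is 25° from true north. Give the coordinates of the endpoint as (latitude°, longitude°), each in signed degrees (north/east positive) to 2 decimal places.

65.57°, -91.36°

Angular distance δ = d/R = 2107/1737.4 = 1.21273 rad; initial bearing θ = 0.4363 rad.
sin φ₂ = sin φ₁ cos δ + cos φ₁ sin δ cos θ = (0.2575)(0.3505) + (0.9663)(0.9366)(0.9063) = 0.9104, so φ₂ = 65.57°.
Δλ = atan2(sin θ sin δ cos φ₁, cos δ − sin φ₁ sin φ₂) = atan2(0.3825, 0.1161) = 73.121°.
λ₂ = -164.480° + 73.121° = -91.36°.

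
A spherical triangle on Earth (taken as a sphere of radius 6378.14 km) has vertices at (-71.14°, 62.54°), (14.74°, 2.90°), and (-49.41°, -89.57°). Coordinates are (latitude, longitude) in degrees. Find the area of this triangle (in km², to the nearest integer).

48070169 km²

Side lengths (central angles): a = 1.7929, b = 1.0090, c = 1.6537 rad; semiperimeter s = 2.2278.
By l'Huilier's theorem, tan(E/4) = √[tan(s/2) tan((s−a)/2) tan((s−b)/2) tan((s−c)/2)], giving spherical excess E = 1.1816 rad.
Area = E·R² = 1.1816 × (6378.14)² ≈ 48070169 km².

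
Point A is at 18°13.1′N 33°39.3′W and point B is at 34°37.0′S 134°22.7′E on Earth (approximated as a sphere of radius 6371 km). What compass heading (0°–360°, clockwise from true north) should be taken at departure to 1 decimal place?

149.3°

Δλ = 168.033° = 2.9327 rad.
y = sin Δλ · cos φ₂ = (0.2073)(0.8230) = 0.1706
x = cos φ₁ sin φ₂ − sin φ₁ cos φ₂ cos Δλ = (0.9499)(-0.5681) − (0.3126)(0.8230)(-0.9783) = -0.2879
θ = atan2(y, x) = 149.35°, so the bearing is 149.3°.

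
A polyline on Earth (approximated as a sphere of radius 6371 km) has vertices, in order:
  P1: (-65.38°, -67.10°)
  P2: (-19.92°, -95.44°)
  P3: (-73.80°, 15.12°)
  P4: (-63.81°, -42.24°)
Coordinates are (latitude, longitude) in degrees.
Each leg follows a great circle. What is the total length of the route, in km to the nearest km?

16388 km

Leg P1→P2: central angle 0.8573 rad, distance 5462.0 km.
Leg P2→P3: central angle 1.3335 rad, distance 8495.8 km.
Leg P3→P4: central angle 0.3815 rad, distance 2430.3 km.
Total: 5462.0 + 8495.8 + 2430.3 ≈ 16388 km.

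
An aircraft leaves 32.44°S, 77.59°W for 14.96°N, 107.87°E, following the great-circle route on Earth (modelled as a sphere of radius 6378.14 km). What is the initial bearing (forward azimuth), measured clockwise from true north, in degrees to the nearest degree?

197°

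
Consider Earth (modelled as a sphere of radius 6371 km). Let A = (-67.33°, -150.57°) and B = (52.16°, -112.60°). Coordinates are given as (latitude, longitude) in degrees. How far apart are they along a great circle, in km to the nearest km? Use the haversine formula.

With latitudes φ₁ = -67.330°, φ₂ = 52.160° and longitude difference Δλ = 37.970°:
Haversine: a = sin²(Δφ/2) + cos φ₁ cos φ₂ sin²(Δλ/2) = 0.7461 + (0.3854)(0.6135)(0.1058) = 0.77116.
Central angle c = 2·arcsin(√a) = 2.14399 rad.
Distance = R·c = 6371 × 2.1440 ≈ 13659 km.

13659 km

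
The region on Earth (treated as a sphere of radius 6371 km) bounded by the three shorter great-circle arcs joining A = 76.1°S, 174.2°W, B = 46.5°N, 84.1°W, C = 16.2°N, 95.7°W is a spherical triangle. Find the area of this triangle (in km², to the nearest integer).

Side lengths (central angles): a = 0.5550, b = 1.7976, c = 2.3524 rad; semiperimeter s = 2.3525.
By l'Huilier's theorem, tan(E/4) = √[tan(s/2) tan((s−a)/2) tan((s−b)/2) tan((s−c)/2)], giving spherical excess E = 0.0243 rad.
Area = E·R² = 0.0243 × (6371)² ≈ 985972 km².

985972 km²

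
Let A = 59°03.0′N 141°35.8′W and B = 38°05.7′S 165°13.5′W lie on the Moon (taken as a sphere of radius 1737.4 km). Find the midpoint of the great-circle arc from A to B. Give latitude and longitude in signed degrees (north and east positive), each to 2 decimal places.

10.69°, -155.92°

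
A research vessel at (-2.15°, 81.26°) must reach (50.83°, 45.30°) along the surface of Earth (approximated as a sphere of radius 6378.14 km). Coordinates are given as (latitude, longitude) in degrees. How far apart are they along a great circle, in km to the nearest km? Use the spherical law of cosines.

In radians: φ₁ = -0.0375, φ₂ = 0.8872, Δλ = -35.960° = -0.6276 rad.
cos c = sin φ₁ sin φ₂ + cos φ₁ cos φ₂ cos Δλ = (-0.0375)(0.7753) + (0.9993)(0.6316)(0.8094) = 0.48181,
so c = arccos(0.48181) = 1.06808 rad.
Distance = R·c = 6378.14 × 1.0681 ≈ 6812 km.

6812 km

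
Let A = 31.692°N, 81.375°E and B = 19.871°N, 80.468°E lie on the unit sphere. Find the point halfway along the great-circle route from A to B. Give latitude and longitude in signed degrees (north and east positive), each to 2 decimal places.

25.78°, 80.90°

The central angle between A and B is δ = 0.2068 rad.
With f = 0.5, the slerp weights are sin((1−f)δ)/sin δ = 0.5027 and sin(fδ)/sin δ = 0.5027.
Weighted sum of the unit vectors: (0.5027)·(0.1276,0.8413,0.5254) + (0.5027)·(0.1557,0.9275,0.3399) = (0.1424, 0.8891, 0.4350).
Converting back: φ = atan2(z, √(x²+y²)) = 25.78°, λ = atan2(y, x) = 80.90°.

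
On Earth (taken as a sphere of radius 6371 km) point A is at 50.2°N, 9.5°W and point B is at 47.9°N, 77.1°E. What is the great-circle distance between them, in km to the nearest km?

5944 km

With latitudes φ₁ = 50.200°, φ₂ = 47.900° and longitude difference Δλ = 86.600°:
cos c = sin φ₁ sin φ₂ + cos φ₁ cos φ₂ cos Δλ = (0.7683)(0.7420) + (0.6401)(0.6704)(0.0593) = 0.59550,
so c = arccos(0.59550) = 0.93291 rad.
Distance = R·c = 6371 × 0.9329 ≈ 5944 km.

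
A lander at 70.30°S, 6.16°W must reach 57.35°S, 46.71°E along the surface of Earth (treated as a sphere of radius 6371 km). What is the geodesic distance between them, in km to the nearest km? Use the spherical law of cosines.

2837 km

With latitudes φ₁ = -70.300°, φ₂ = -57.350° and longitude difference Δλ = 52.870°:
cos c = sin φ₁ sin φ₂ + cos φ₁ cos φ₂ cos Δλ = (-0.9415)(-0.8420) + (0.3371)(0.5395)(0.6036) = 0.90248,
so c = arccos(0.90248) = 0.44530 rad.
Distance = R·c = 6371 × 0.4453 ≈ 2837 km.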